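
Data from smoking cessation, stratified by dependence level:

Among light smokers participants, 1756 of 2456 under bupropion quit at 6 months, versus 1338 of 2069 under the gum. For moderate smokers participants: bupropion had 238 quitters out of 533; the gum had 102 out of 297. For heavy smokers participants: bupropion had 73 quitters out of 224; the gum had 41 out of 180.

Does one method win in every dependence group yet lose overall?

Light smokers: bupropion 1756/2456 = 71.5%, the gum 1338/2069 = 64.7% → bupropion
Moderate smokers: bupropion 238/533 = 44.7%, the gum 102/297 = 34.3% → bupropion
Heavy smokers: bupropion 73/224 = 32.6%, the gum 41/180 = 22.8% → bupropion
Overall: bupropion 2067/3213 = 64.3%, the gum 1481/2546 = 58.2% → bupropion
Bupropion wins overall and in every dependence group — no reversal.

No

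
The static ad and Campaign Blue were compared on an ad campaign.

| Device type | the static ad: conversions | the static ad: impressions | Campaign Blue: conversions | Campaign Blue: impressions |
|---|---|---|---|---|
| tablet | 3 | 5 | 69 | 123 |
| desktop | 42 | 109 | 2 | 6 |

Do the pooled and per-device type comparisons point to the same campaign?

No

Tablet: the static ad 3/5 = 60.0%, Campaign Blue 69/123 = 56.1% → the static ad
Desktop: the static ad 42/109 = 38.5%, Campaign Blue 2/6 = 33.3% → the static ad
Overall: the static ad 45/114 = 39.5%, Campaign Blue 71/129 = 55.0% → Campaign Blue
The static ad wins each device group but Campaign Blue wins overall — the comparison reverses. The static ad's impressions skew toward desktop, which has a lower base rate.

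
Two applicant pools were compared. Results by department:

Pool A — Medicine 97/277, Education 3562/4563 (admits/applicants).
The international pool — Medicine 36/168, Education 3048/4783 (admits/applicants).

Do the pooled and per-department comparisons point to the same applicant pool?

Yes

Medicine: Pool A 97/277 = 35.0%, the international pool 36/168 = 21.4% → Pool A
Education: Pool A 3562/4563 = 78.1%, the international pool 3048/4783 = 63.7% → Pool A
Overall: Pool A 3659/4840 = 75.6%, the international pool 3084/4951 = 62.3% → Pool A
Pool A wins overall and in every department group — no reversal.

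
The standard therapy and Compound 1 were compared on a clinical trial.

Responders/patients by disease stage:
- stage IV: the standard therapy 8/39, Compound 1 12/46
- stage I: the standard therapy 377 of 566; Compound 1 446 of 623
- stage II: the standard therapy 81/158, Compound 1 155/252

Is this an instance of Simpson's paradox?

No

Stage IV: the standard therapy 8/39 = 20.5%, Compound 1 12/46 = 26.1% → Compound 1
Stage I: the standard therapy 377/566 = 66.6%, Compound 1 446/623 = 71.6% → Compound 1
Stage II: the standard therapy 81/158 = 51.3%, Compound 1 155/252 = 61.5% → Compound 1
Overall: the standard therapy 466/763 = 61.1%, Compound 1 613/921 = 66.6% → Compound 1
Compound 1 wins overall and in every disease group — no reversal.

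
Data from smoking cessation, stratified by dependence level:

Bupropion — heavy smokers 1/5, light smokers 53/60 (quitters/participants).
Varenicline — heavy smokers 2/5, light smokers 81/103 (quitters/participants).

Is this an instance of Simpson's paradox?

Heavy smokers: bupropion 1/5 = 20.0%, varenicline 2/5 = 40.0% → varenicline
Light smokers: bupropion 53/60 = 88.3%, varenicline 81/103 = 78.6% → bupropion
Overall: bupropion 54/65 = 83.1%, varenicline 83/108 = 76.9% → bupropion
Neither sweeps: bupropion wins 1 of 2 groups, varenicline wins 1. Bupropion wins overall but not every group — no Simpson reversal.

No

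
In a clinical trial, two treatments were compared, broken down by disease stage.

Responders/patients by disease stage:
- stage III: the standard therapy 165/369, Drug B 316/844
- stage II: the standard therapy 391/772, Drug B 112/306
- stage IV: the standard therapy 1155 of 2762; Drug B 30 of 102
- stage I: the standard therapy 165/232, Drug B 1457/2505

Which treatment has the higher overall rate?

Drug B

Stage III: the standard therapy 165/369 = 44.7%, Drug B 316/844 = 37.4% → the standard therapy
Stage II: the standard therapy 391/772 = 50.6%, Drug B 112/306 = 36.6% → the standard therapy
Stage IV: the standard therapy 1155/2762 = 41.8%, Drug B 30/102 = 29.4% → the standard therapy
Stage I: the standard therapy 165/232 = 71.1%, Drug B 1457/2505 = 58.2% → the standard therapy
Overall: the standard therapy 1876/4135 = 45.4%, Drug B 1915/3757 = 51.0% → Drug B
(The standard therapy wins every disease group but Drug B wins overall — the standard therapy's patients skew toward the low-rate stage IV group.)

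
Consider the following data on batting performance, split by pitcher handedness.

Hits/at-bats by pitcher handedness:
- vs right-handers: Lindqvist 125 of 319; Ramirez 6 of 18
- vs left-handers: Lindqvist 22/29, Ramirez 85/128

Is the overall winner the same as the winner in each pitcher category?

Vs right-handers: Lindqvist 125/319 = 39.2%, Ramirez 6/18 = 33.3% → Lindqvist
Vs left-handers: Lindqvist 22/29 = 75.9%, Ramirez 85/128 = 66.4% → Lindqvist
Overall: Lindqvist 147/348 = 42.2%, Ramirez 91/146 = 62.3% → Ramirez
Lindqvist wins each pitcher group but Ramirez wins overall — the comparison reverses. Lindqvist's at-bats skew toward vs right-handers, which has a lower base rate.

No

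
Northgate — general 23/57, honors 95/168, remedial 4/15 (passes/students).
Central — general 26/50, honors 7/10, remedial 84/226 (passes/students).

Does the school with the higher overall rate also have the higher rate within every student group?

No

General: Northgate 23/57 = 40.4%, Central 26/50 = 52.0% → Central
Honors: Northgate 95/168 = 56.5%, Central 7/10 = 70.0% → Central
Remedial: Northgate 4/15 = 26.7%, Central 84/226 = 37.2% → Central
Overall: Northgate 122/240 = 50.8%, Central 117/286 = 40.9% → Northgate
Central wins each student group but Northgate wins overall — the comparison reverses. Central's students skew toward remedial, which has a lower base rate.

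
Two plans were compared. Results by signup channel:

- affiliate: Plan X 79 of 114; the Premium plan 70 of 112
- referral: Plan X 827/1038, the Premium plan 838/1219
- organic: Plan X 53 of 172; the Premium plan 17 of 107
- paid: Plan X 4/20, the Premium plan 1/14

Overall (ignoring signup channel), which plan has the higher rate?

Plan X

Affiliate: Plan X 79/114 = 69.3%, the Premium plan 70/112 = 62.5% → Plan X
Referral: Plan X 827/1038 = 79.7%, the Premium plan 838/1219 = 68.7% → Plan X
Organic: Plan X 53/172 = 30.8%, the Premium plan 17/107 = 15.9% → Plan X
Paid: Plan X 4/20 = 20.0%, the Premium plan 1/14 = 7.1% → Plan X
Overall: Plan X 963/1344 = 71.7%, the Premium plan 926/1452 = 63.8% → Plan X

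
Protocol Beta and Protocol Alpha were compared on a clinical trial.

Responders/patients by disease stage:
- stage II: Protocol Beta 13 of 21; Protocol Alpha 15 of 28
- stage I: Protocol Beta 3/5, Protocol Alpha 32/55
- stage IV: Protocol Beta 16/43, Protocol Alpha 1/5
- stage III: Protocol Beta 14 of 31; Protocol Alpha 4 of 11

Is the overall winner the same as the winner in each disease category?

No

Stage II: Protocol Beta 13/21 = 61.9%, Protocol Alpha 15/28 = 53.6% → Protocol Beta
Stage I: Protocol Beta 3/5 = 60.0%, Protocol Alpha 32/55 = 58.2% → Protocol Beta
Stage IV: Protocol Beta 16/43 = 37.2%, Protocol Alpha 1/5 = 20.0% → Protocol Beta
Stage III: Protocol Beta 14/31 = 45.2%, Protocol Alpha 4/11 = 36.4% → Protocol Beta
Overall: Protocol Beta 46/100 = 46.0%, Protocol Alpha 52/99 = 52.5% → Protocol Alpha
Protocol Beta wins each disease group but Protocol Alpha wins overall — the comparison reverses. Protocol Beta's patients skew toward stage IV, which has a lower base rate.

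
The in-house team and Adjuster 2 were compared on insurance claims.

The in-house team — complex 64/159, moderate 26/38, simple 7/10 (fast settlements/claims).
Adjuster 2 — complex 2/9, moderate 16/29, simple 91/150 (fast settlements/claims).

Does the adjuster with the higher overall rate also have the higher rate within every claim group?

Complex: the in-house team 64/159 = 40.3%, Adjuster 2 2/9 = 22.2% → the in-house team
Moderate: the in-house team 26/38 = 68.4%, Adjuster 2 16/29 = 55.2% → the in-house team
Simple: the in-house team 7/10 = 70.0%, Adjuster 2 91/150 = 60.7% → the in-house team
Overall: the in-house team 97/207 = 46.9%, Adjuster 2 109/188 = 58.0% → Adjuster 2
The in-house team wins each claim group but Adjuster 2 wins overall — the comparison reverses. The in-house team's claims skew toward complex, which has a lower base rate.

No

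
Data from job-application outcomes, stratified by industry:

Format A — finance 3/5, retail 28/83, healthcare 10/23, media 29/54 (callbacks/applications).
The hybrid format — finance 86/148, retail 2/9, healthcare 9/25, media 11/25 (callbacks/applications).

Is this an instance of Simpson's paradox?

Yes

Finance: Format A 3/5 = 60.0%, the hybrid format 86/148 = 58.1% → Format A
Retail: Format A 28/83 = 33.7%, the hybrid format 2/9 = 22.2% → Format A
Healthcare: Format A 10/23 = 43.5%, the hybrid format 9/25 = 36.0% → Format A
Media: Format A 29/54 = 53.7%, the hybrid format 11/25 = 44.0% → Format A
Overall: Format A 70/165 = 42.4%, the hybrid format 108/207 = 52.2% → the hybrid format
Format A wins each industry group but the hybrid format wins overall — the comparison reverses. Format A's applications skew toward retail, which has a lower base rate.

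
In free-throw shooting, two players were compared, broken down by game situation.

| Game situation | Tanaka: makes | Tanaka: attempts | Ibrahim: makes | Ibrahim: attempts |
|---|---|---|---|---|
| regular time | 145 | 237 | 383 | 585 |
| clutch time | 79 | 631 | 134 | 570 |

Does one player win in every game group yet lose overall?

No

Regular time: Tanaka 145/237 = 61.2%, Ibrahim 383/585 = 65.5% → Ibrahim
Clutch time: Tanaka 79/631 = 12.5%, Ibrahim 134/570 = 23.5% → Ibrahim
Overall: Tanaka 224/868 = 25.8%, Ibrahim 517/1155 = 44.8% → Ibrahim
Ibrahim wins overall and in every game group — no reversal.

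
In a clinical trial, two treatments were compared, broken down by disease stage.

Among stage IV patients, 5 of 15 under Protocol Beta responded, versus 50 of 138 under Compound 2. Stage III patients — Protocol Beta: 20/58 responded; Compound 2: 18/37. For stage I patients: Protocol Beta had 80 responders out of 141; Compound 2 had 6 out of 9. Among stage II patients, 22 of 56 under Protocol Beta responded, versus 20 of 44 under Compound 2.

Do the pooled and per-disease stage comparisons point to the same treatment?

No

Stage IV: Protocol Beta 5/15 = 33.3%, Compound 2 50/138 = 36.2% → Compound 2
Stage III: Protocol Beta 20/58 = 34.5%, Compound 2 18/37 = 48.6% → Compound 2
Stage I: Protocol Beta 80/141 = 56.7%, Compound 2 6/9 = 66.7% → Compound 2
Stage II: Protocol Beta 22/56 = 39.3%, Compound 2 20/44 = 45.5% → Compound 2
Overall: Protocol Beta 127/270 = 47.0%, Compound 2 94/228 = 41.2% → Protocol Beta
Compound 2 wins each disease group but Protocol Beta wins overall — the comparison reverses. Compound 2's patients skew toward stage IV, which has a lower base rate.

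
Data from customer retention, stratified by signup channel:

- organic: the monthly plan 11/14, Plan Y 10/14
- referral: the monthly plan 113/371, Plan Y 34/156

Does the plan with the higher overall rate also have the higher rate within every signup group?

Yes

Organic: the monthly plan 11/14 = 78.6%, Plan Y 10/14 = 71.4% → the monthly plan
Referral: the monthly plan 113/371 = 30.5%, Plan Y 34/156 = 21.8% → the monthly plan
Overall: the monthly plan 124/385 = 32.2%, Plan Y 44/170 = 25.9% → the monthly plan
The monthly plan wins overall and in every signup group — no reversal.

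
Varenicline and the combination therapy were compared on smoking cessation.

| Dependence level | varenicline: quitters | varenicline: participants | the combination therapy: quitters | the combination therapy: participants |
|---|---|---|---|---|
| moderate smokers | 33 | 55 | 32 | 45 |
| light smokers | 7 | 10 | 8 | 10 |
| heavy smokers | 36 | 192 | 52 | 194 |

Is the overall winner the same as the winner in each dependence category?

Moderate smokers: varenicline 33/55 = 60.0%, the combination therapy 32/45 = 71.1% → the combination therapy
Light smokers: varenicline 7/10 = 70.0%, the combination therapy 8/10 = 80.0% → the combination therapy
Heavy smokers: varenicline 36/192 = 18.8%, the combination therapy 52/194 = 26.8% → the combination therapy
Overall: varenicline 76/257 = 29.6%, the combination therapy 92/249 = 36.9% → the combination therapy
The combination therapy wins overall and in every dependence group — no reversal.

Yes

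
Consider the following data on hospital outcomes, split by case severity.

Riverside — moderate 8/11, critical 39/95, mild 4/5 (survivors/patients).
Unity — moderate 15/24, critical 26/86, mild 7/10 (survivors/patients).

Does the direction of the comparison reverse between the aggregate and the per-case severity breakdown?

No

Moderate: Riverside 8/11 = 72.7%, Unity 15/24 = 62.5% → Riverside
Critical: Riverside 39/95 = 41.1%, Unity 26/86 = 30.2% → Riverside
Mild: Riverside 4/5 = 80.0%, Unity 7/10 = 70.0% → Riverside
Overall: Riverside 51/111 = 45.9%, Unity 48/120 = 40.0% → Riverside
Riverside wins overall and in every case group — no reversal.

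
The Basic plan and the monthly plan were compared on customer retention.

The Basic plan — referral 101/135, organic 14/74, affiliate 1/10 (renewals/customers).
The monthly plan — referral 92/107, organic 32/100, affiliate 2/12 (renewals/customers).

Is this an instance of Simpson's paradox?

Referral: the Basic plan 101/135 = 74.8%, the monthly plan 92/107 = 86.0% → the monthly plan
Organic: the Basic plan 14/74 = 18.9%, the monthly plan 32/100 = 32.0% → the monthly plan
Affiliate: the Basic plan 1/10 = 10.0%, the monthly plan 2/12 = 16.7% → the monthly plan
Overall: the Basic plan 116/219 = 53.0%, the monthly plan 126/219 = 57.5% → the monthly plan
The monthly plan wins overall and in every signup group — no reversal.

No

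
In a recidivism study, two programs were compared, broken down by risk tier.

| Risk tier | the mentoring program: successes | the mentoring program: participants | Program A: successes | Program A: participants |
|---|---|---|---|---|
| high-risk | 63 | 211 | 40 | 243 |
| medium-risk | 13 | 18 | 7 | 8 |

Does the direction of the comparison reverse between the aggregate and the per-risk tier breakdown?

High-risk: the mentoring program 63/211 = 29.9%, Program A 40/243 = 16.5% → the mentoring program
Medium-risk: the mentoring program 13/18 = 72.2%, Program A 7/8 = 87.5% → Program A
Overall: the mentoring program 76/229 = 33.2%, Program A 47/251 = 18.7% → the mentoring program
Neither sweeps: the mentoring program wins 1 of 2 groups, Program A wins 1. The mentoring program wins overall but not every group — no Simpson reversal.

No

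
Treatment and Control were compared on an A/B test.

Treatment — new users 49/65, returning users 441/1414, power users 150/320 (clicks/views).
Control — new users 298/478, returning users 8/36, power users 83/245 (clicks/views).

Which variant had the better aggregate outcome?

Control

New users: Treatment 49/65 = 75.4%, Control 298/478 = 62.3% → Treatment
Returning users: Treatment 441/1414 = 31.2%, Control 8/36 = 22.2% → Treatment
Power users: Treatment 150/320 = 46.9%, Control 83/245 = 33.9% → Treatment
Overall: Treatment 640/1799 = 35.6%, Control 389/759 = 51.3% → Control
(Treatment wins every user group but Control wins overall — Treatment's views skew toward the low-rate returning users group.)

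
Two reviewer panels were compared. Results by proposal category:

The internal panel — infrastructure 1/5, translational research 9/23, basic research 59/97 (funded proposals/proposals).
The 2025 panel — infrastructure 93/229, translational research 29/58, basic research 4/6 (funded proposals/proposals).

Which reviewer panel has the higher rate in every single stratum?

Infrastructure: the internal panel 1/5 = 20.0%, the 2025 panel 93/229 = 40.6% → the 2025 panel
Translational research: the internal panel 9/23 = 39.1%, the 2025 panel 29/58 = 50.0% → the 2025 panel
Basic research: the internal panel 59/97 = 60.8%, the 2025 panel 4/6 = 66.7% → the 2025 panel
The 2025 panel has the higher rate in all 3 groups.

the 2025 panel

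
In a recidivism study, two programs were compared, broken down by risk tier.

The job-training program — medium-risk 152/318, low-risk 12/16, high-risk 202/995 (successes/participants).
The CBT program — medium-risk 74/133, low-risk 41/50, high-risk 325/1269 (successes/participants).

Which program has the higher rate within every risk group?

the CBT program

Medium-risk: the job-training program 152/318 = 47.8%, the CBT program 74/133 = 55.6% → the CBT program
Low-risk: the job-training program 12/16 = 75.0%, the CBT program 41/50 = 82.0% → the CBT program
High-risk: the job-training program 202/995 = 20.3%, the CBT program 325/1269 = 25.6% → the CBT program
The CBT program has the higher rate in all 3 groups.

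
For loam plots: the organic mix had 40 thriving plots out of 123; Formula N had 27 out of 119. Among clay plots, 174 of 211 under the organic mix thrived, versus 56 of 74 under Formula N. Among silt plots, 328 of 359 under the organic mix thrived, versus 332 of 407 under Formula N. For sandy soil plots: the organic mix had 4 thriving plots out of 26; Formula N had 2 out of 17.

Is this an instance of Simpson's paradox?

Loam: the organic mix 40/123 = 32.5%, Formula N 27/119 = 22.7% → the organic mix
Clay: the organic mix 174/211 = 82.5%, Formula N 56/74 = 75.7% → the organic mix
Silt: the organic mix 328/359 = 91.4%, Formula N 332/407 = 81.6% → the organic mix
Sandy soil: the organic mix 4/26 = 15.4%, Formula N 2/17 = 11.8% → the organic mix
Overall: the organic mix 546/719 = 75.9%, Formula N 417/617 = 67.6% → the organic mix
The organic mix wins overall and in every soil group — no reversal.

No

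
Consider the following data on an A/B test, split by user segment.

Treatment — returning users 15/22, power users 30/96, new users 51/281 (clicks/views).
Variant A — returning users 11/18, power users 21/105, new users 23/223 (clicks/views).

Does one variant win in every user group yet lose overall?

Returning users: Treatment 15/22 = 68.2%, Variant A 11/18 = 61.1% → Treatment
Power users: Treatment 30/96 = 31.2%, Variant A 21/105 = 20.0% → Treatment
New users: Treatment 51/281 = 18.1%, Variant A 23/223 = 10.3% → Treatment
Overall: Treatment 96/399 = 24.1%, Variant A 55/346 = 15.9% → Treatment
Treatment wins overall and in every user group — no reversal.

No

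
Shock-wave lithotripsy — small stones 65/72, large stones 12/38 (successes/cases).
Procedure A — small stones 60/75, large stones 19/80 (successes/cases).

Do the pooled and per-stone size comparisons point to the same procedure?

Yes

Small stones: shock-wave lithotripsy 65/72 = 90.3%, Procedure A 60/75 = 80.0% → shock-wave lithotripsy
Large stones: shock-wave lithotripsy 12/38 = 31.6%, Procedure A 19/80 = 23.8% → shock-wave lithotripsy
Overall: shock-wave lithotripsy 77/110 = 70.0%, Procedure A 79/155 = 51.0% → shock-wave lithotripsy
Shock-wave lithotripsy wins overall and in every stone group — no reversal.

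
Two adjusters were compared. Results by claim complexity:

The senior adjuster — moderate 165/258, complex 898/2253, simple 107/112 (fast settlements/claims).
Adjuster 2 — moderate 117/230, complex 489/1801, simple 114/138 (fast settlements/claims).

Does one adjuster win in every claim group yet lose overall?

Moderate: the senior adjuster 165/258 = 64.0%, Adjuster 2 117/230 = 50.9% → the senior adjuster
Complex: the senior adjuster 898/2253 = 39.9%, Adjuster 2 489/1801 = 27.2% → the senior adjuster
Simple: the senior adjuster 107/112 = 95.5%, Adjuster 2 114/138 = 82.6% → the senior adjuster
Overall: the senior adjuster 1170/2623 = 44.6%, Adjuster 2 720/2169 = 33.2% → the senior adjuster
The senior adjuster wins overall and in every claim group — no reversal.

No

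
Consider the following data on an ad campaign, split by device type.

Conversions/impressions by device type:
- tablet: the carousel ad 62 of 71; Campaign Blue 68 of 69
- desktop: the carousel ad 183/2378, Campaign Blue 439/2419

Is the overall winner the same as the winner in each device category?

Yes

Tablet: the carousel ad 62/71 = 87.3%, Campaign Blue 68/69 = 98.6% → Campaign Blue
Desktop: the carousel ad 183/2378 = 7.7%, Campaign Blue 439/2419 = 18.1% → Campaign Blue
Overall: the carousel ad 245/2449 = 10.0%, Campaign Blue 507/2488 = 20.4% → Campaign Blue
Campaign Blue wins overall and in every device group — no reversal.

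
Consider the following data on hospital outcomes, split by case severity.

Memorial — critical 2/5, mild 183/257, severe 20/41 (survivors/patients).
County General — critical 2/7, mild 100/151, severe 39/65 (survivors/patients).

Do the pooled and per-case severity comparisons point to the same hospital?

No

Critical: Memorial 2/5 = 40.0%, County General 2/7 = 28.6% → Memorial
Mild: Memorial 183/257 = 71.2%, County General 100/151 = 66.2% → Memorial
Severe: Memorial 20/41 = 48.8%, County General 39/65 = 60.0% → County General
Overall: Memorial 205/303 = 67.7%, County General 141/223 = 63.2% → Memorial
Neither sweeps: Memorial wins 2 of 3 groups, County General wins 1. Memorial wins overall but not every group — no Simpson reversal.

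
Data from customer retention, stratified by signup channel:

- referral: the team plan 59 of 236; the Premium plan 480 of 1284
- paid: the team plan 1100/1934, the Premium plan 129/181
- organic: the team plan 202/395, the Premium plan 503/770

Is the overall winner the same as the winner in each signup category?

Referral: the team plan 59/236 = 25.0%, the Premium plan 480/1284 = 37.4% → the Premium plan
Paid: the team plan 1100/1934 = 56.9%, the Premium plan 129/181 = 71.3% → the Premium plan
Organic: the team plan 202/395 = 51.1%, the Premium plan 503/770 = 65.3% → the Premium plan
Overall: the team plan 1361/2565 = 53.1%, the Premium plan 1112/2235 = 49.8% → the team plan
The Premium plan wins each signup group but the team plan wins overall — the comparison reverses. The Premium plan's customers skew toward referral, which has a lower base rate.

No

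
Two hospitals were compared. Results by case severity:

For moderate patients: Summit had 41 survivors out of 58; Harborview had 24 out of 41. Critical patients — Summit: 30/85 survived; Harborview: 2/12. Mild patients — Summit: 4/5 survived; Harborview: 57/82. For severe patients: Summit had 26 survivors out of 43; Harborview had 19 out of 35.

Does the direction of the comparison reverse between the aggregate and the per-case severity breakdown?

Yes

Moderate: Summit 41/58 = 70.7%, Harborview 24/41 = 58.5% → Summit
Critical: Summit 30/85 = 35.3%, Harborview 2/12 = 16.7% → Summit
Mild: Summit 4/5 = 80.0%, Harborview 57/82 = 69.5% → Summit
Severe: Summit 26/43 = 60.5%, Harborview 19/35 = 54.3% → Summit
Overall: Summit 101/191 = 52.9%, Harborview 102/170 = 60.0% → Harborview
Summit wins each case group but Harborview wins overall — the comparison reverses. Summit's patients skew toward critical, which has a lower base rate.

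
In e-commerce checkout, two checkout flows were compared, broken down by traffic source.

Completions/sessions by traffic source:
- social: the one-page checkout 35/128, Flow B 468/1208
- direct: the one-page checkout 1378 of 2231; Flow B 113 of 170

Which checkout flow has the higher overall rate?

the one-page checkout

Social: the one-page checkout 35/128 = 27.3%, Flow B 468/1208 = 38.7% → Flow B
Direct: the one-page checkout 1378/2231 = 61.8%, Flow B 113/170 = 66.5% → Flow B
Overall: the one-page checkout 1413/2359 = 59.9%, Flow B 581/1378 = 42.2% → the one-page checkout
(Flow B wins every traffic group but the one-page checkout wins overall — Flow B's sessions skew toward the low-rate social group.)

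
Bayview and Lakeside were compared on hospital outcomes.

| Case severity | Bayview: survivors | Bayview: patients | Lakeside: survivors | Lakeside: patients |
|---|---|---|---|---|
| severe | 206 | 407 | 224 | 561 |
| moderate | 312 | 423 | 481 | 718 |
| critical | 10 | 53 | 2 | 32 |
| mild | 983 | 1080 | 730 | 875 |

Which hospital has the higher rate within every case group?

Severe: Bayview 206/407 = 50.6%, Lakeside 224/561 = 39.9% → Bayview
Moderate: Bayview 312/423 = 73.8%, Lakeside 481/718 = 67.0% → Bayview
Critical: Bayview 10/53 = 18.9%, Lakeside 2/32 = 6.2% → Bayview
Mild: Bayview 983/1080 = 91.0%, Lakeside 730/875 = 83.4% → Bayview
Bayview has the higher rate in all 4 groups.

Bayview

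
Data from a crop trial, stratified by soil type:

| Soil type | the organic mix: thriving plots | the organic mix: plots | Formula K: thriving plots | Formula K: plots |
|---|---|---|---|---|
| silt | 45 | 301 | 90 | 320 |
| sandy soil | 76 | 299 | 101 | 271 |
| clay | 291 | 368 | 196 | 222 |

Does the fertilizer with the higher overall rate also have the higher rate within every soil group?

Yes

Silt: the organic mix 45/301 = 15.0%, Formula K 90/320 = 28.1% → Formula K
Sandy soil: the organic mix 76/299 = 25.4%, Formula K 101/271 = 37.3% → Formula K
Clay: the organic mix 291/368 = 79.1%, Formula K 196/222 = 88.3% → Formula K
Overall: the organic mix 412/968 = 42.6%, Formula K 387/813 = 47.6% → Formula K
Formula K wins overall and in every soil group — no reversal.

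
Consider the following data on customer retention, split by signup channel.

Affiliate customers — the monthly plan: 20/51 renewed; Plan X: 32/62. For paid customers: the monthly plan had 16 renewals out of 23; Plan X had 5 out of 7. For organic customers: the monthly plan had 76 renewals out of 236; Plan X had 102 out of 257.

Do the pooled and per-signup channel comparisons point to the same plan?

Affiliate: the monthly plan 20/51 = 39.2%, Plan X 32/62 = 51.6% → Plan X
Paid: the monthly plan 16/23 = 69.6%, Plan X 5/7 = 71.4% → Plan X
Organic: the monthly plan 76/236 = 32.2%, Plan X 102/257 = 39.7% → Plan X
Overall: the monthly plan 112/310 = 36.1%, Plan X 139/326 = 42.6% → Plan X
Plan X wins overall and in every signup group — no reversal.

Yes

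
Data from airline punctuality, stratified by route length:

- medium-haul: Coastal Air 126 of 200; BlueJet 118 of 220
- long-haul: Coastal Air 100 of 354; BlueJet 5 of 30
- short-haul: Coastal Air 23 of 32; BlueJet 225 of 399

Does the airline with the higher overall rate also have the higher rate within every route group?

No

Medium-haul: Coastal Air 126/200 = 63.0%, BlueJet 118/220 = 53.6% → Coastal Air
Long-haul: Coastal Air 100/354 = 28.2%, BlueJet 5/30 = 16.7% → Coastal Air
Short-haul: Coastal Air 23/32 = 71.9%, BlueJet 225/399 = 56.4% → Coastal Air
Overall: Coastal Air 249/586 = 42.5%, BlueJet 348/649 = 53.6% → BlueJet
Coastal Air wins each route group but BlueJet wins overall — the comparison reverses. Coastal Air's flights skew toward long-haul, which has a lower base rate.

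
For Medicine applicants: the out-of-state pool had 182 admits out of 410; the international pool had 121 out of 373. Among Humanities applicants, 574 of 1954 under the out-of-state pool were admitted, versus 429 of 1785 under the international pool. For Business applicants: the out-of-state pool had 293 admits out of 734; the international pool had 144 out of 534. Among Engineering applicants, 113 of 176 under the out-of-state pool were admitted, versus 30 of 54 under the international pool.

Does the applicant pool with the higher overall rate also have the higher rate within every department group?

Medicine: the out-of-state pool 182/410 = 44.4%, the international pool 121/373 = 32.4% → the out-of-state pool
Humanities: the out-of-state pool 574/1954 = 29.4%, the international pool 429/1785 = 24.0% → the out-of-state pool
Business: the out-of-state pool 293/734 = 39.9%, the international pool 144/534 = 27.0% → the out-of-state pool
Engineering: the out-of-state pool 113/176 = 64.2%, the international pool 30/54 = 55.6% → the out-of-state pool
Overall: the out-of-state pool 1162/3274 = 35.5%, the international pool 724/2746 = 26.4% → the out-of-state pool
The out-of-state pool wins overall and in every department group — no reversal.

Yes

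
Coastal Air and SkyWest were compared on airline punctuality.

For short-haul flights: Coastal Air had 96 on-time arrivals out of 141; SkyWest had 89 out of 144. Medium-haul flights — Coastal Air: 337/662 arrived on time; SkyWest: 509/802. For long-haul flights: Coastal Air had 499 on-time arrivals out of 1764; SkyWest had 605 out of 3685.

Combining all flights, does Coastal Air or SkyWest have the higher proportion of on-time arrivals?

Short-haul: Coastal Air 96/141 = 68.1%, SkyWest 89/144 = 61.8% → Coastal Air
Medium-haul: Coastal Air 337/662 = 50.9%, SkyWest 509/802 = 63.5% → SkyWest
Long-haul: Coastal Air 499/1764 = 28.3%, SkyWest 605/3685 = 16.4% → Coastal Air
Overall: Coastal Air 932/2567 = 36.3%, SkyWest 1203/4631 = 26.0% → Coastal Air
(Neither sweeps every route group, but Coastal Air has the higher pooled rate.)

Coastal Air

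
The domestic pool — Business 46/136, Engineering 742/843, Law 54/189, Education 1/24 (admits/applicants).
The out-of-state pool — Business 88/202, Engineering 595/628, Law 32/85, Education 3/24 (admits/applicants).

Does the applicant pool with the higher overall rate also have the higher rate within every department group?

Business: the domestic pool 46/136 = 33.8%, the out-of-state pool 88/202 = 43.6% → the out-of-state pool
Engineering: the domestic pool 742/843 = 88.0%, the out-of-state pool 595/628 = 94.7% → the out-of-state pool
Law: the domestic pool 54/189 = 28.6%, the out-of-state pool 32/85 = 37.6% → the out-of-state pool
Education: the domestic pool 1/24 = 4.2%, the out-of-state pool 3/24 = 12.5% → the out-of-state pool
Overall: the domestic pool 843/1192 = 70.7%, the out-of-state pool 718/939 = 76.5% → the out-of-state pool
The out-of-state pool wins overall and in every department group — no reversal.

Yes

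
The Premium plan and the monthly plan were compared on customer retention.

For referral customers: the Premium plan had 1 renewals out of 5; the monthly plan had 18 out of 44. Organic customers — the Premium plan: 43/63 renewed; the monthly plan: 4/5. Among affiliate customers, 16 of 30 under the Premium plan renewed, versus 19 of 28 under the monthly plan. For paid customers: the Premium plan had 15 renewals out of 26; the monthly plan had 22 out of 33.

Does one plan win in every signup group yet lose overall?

Yes

Referral: the Premium plan 1/5 = 20.0%, the monthly plan 18/44 = 40.9% → the monthly plan
Organic: the Premium plan 43/63 = 68.3%, the monthly plan 4/5 = 80.0% → the monthly plan
Affiliate: the Premium plan 16/30 = 53.3%, the monthly plan 19/28 = 67.9% → the monthly plan
Paid: the Premium plan 15/26 = 57.7%, the monthly plan 22/33 = 66.7% → the monthly plan
Overall: the Premium plan 75/124 = 60.5%, the monthly plan 63/110 = 57.3% → the Premium plan
The monthly plan wins each signup group but the Premium plan wins overall — the comparison reverses. The monthly plan's customers skew toward referral, which has a lower base rate.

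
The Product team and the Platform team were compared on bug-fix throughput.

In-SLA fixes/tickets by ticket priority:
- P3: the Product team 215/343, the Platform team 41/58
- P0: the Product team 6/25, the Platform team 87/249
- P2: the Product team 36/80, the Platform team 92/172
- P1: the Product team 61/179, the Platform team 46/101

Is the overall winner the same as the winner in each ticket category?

P3: the Product team 215/343 = 62.7%, the Platform team 41/58 = 70.7% → the Platform team
P0: the Product team 6/25 = 24.0%, the Platform team 87/249 = 34.9% → the Platform team
P2: the Product team 36/80 = 45.0%, the Platform team 92/172 = 53.5% → the Platform team
P1: the Product team 61/179 = 34.1%, the Platform team 46/101 = 45.5% → the Platform team
Overall: the Product team 318/627 = 50.7%, the Platform team 266/580 = 45.9% → the Product team
The Platform team wins each ticket group but the Product team wins overall — the comparison reverses. The Platform team's tickets skew toward P0, which has a lower base rate.

No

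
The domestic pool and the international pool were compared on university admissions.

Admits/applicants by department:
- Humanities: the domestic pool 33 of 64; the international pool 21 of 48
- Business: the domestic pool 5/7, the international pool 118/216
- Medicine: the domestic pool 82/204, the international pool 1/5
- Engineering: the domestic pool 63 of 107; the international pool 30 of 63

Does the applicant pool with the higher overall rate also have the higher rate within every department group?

No

Humanities: the domestic pool 33/64 = 51.6%, the international pool 21/48 = 43.8% → the domestic pool
Business: the domestic pool 5/7 = 71.4%, the international pool 118/216 = 54.6% → the domestic pool
Medicine: the domestic pool 82/204 = 40.2%, the international pool 1/5 = 20.0% → the domestic pool
Engineering: the domestic pool 63/107 = 58.9%, the international pool 30/63 = 47.6% → the domestic pool
Overall: the domestic pool 183/382 = 47.9%, the international pool 170/332 = 51.2% → the international pool
The domestic pool wins each department group but the international pool wins overall — the comparison reverses. The domestic pool's applicants skew toward Medicine, which has a lower base rate.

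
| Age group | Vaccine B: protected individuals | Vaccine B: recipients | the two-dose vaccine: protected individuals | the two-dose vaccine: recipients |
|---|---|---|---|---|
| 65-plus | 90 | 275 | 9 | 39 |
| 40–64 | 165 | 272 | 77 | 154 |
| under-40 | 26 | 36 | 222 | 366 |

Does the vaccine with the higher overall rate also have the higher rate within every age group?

65-plus: Vaccine B 90/275 = 32.7%, the two-dose vaccine 9/39 = 23.1% → Vaccine B
40–64: Vaccine B 165/272 = 60.7%, the two-dose vaccine 77/154 = 50.0% → Vaccine B
Under-40: Vaccine B 26/36 = 72.2%, the two-dose vaccine 222/366 = 60.7% → Vaccine B
Overall: Vaccine B 281/583 = 48.2%, the two-dose vaccine 308/559 = 55.1% → the two-dose vaccine
Vaccine B wins each age group but the two-dose vaccine wins overall — the comparison reverses. Vaccine B's recipients skew toward 65-plus, which has a lower base rate.

No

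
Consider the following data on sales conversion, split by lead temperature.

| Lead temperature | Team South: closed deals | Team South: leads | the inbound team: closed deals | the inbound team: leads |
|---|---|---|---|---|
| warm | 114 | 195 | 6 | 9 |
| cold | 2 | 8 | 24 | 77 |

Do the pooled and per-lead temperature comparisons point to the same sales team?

No

Warm: Team South 114/195 = 58.5%, the inbound team 6/9 = 66.7% → the inbound team
Cold: Team South 2/8 = 25.0%, the inbound team 24/77 = 31.2% → the inbound team
Overall: Team South 116/203 = 57.1%, the inbound team 30/86 = 34.9% → Team South
The inbound team wins each lead group but Team South wins overall — the comparison reverses. The inbound team's leads skew toward cold, which has a lower base rate.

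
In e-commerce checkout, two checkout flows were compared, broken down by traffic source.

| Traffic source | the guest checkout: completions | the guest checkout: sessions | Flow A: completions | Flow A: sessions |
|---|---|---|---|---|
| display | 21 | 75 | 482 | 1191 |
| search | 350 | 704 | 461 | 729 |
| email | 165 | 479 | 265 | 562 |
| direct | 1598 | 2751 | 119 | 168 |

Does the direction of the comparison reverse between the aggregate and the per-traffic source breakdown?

Display: the guest checkout 21/75 = 28.0%, Flow A 482/1191 = 40.5% → Flow A
Search: the guest checkout 350/704 = 49.7%, Flow A 461/729 = 63.2% → Flow A
Email: the guest checkout 165/479 = 34.4%, Flow A 265/562 = 47.2% → Flow A
Direct: the guest checkout 1598/2751 = 58.1%, Flow A 119/168 = 70.8% → Flow A
Overall: the guest checkout 2134/4009 = 53.2%, Flow A 1327/2650 = 50.1% → the guest checkout
Flow A wins each traffic group but the guest checkout wins overall — the comparison reverses. Flow A's sessions skew toward display, which has a lower base rate.

Yes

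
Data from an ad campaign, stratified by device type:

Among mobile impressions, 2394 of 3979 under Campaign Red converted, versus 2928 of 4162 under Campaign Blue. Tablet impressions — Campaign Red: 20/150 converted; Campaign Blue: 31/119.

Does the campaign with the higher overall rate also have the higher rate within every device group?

Mobile: Campaign Red 2394/3979 = 60.2%, Campaign Blue 2928/4162 = 70.4% → Campaign Blue
Tablet: Campaign Red 20/150 = 13.3%, Campaign Blue 31/119 = 26.1% → Campaign Blue
Overall: Campaign Red 2414/4129 = 58.5%, Campaign Blue 2959/4281 = 69.1% → Campaign Blue
Campaign Blue wins overall and in every device group — no reversal.

Yes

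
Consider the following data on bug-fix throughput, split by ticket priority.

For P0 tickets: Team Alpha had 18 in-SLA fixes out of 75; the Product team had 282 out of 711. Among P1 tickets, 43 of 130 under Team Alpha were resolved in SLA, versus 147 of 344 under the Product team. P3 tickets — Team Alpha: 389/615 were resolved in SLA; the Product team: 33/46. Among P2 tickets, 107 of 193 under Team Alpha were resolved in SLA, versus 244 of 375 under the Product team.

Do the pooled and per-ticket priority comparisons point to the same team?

No

P0: Team Alpha 18/75 = 24.0%, the Product team 282/711 = 39.7% → the Product team
P1: Team Alpha 43/130 = 33.1%, the Product team 147/344 = 42.7% → the Product team
P3: Team Alpha 389/615 = 63.3%, the Product team 33/46 = 71.7% → the Product team
P2: Team Alpha 107/193 = 55.4%, the Product team 244/375 = 65.1% → the Product team
Overall: Team Alpha 557/1013 = 55.0%, the Product team 706/1476 = 47.8% → Team Alpha
The Product team wins each ticket group but Team Alpha wins overall — the comparison reverses. The Product team's tickets skew toward P0, which has a lower base rate.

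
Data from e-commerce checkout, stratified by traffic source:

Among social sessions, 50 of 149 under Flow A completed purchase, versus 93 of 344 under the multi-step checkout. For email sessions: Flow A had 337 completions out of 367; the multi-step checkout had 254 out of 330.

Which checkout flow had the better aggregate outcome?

Social: Flow A 50/149 = 33.6%, the multi-step checkout 93/344 = 27.0% → Flow A
Email: Flow A 337/367 = 91.8%, the multi-step checkout 254/330 = 77.0% → Flow A
Overall: Flow A 387/516 = 75.0%, the multi-step checkout 347/674 = 51.5% → Flow A

Flow A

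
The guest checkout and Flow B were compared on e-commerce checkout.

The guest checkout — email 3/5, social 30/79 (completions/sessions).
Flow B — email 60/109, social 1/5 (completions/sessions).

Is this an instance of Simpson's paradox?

Email: the guest checkout 3/5 = 60.0%, Flow B 60/109 = 55.0% → the guest checkout
Social: the guest checkout 30/79 = 38.0%, Flow B 1/5 = 20.0% → the guest checkout
Overall: the guest checkout 33/84 = 39.3%, Flow B 61/114 = 53.5% → Flow B
The guest checkout wins each traffic group but Flow B wins overall — the comparison reverses. The guest checkout's sessions skew toward social, which has a lower base rate.

Yes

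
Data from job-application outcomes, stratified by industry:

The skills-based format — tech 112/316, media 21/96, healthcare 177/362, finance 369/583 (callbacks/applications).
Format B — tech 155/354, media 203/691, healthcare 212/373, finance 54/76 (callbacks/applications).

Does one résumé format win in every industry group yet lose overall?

Yes

Tech: the skills-based format 112/316 = 35.4%, Format B 155/354 = 43.8% → Format B
Media: the skills-based format 21/96 = 21.9%, Format B 203/691 = 29.4% → Format B
Healthcare: the skills-based format 177/362 = 48.9%, Format B 212/373 = 56.8% → Format B
Finance: the skills-based format 369/583 = 63.3%, Format B 54/76 = 71.1% → Format B
Overall: the skills-based format 679/1357 = 50.0%, Format B 624/1494 = 41.8% → the skills-based format
Format B wins each industry group but the skills-based format wins overall — the comparison reverses. Format B's applications skew toward media, which has a lower base rate.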